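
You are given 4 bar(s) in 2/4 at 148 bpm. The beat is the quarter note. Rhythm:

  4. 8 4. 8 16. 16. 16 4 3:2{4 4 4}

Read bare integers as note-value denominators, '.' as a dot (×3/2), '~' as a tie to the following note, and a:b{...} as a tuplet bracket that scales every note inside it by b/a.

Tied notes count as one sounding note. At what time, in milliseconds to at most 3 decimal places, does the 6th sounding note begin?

note 6 onset = 35/8b = 1773.649ms

1. 0.0ms @ 0 + 608.108ms (3/2)
2. 608.108ms @ 3/2 + 202.703ms (1/2)
3. 810.811ms @ 2 + 608.108ms (3/2)
4. 1418.919ms @ 7/2 + 202.703ms (1/2)
5. 1621.622ms @ 4 + 152.027ms (3/8)
6. 1773.649ms @ 35/8 + 152.027ms (3/8)
7. 1925.676ms @ 19/4 + 101.351ms (1/4)
8. 2027.027ms @ 5 + 405.405ms (1)
9. 2432.432ms @ 6 + 270.27ms (2/3)
10. 2702.703ms @ 20/3 + 270.27ms (2/3)
11. 2972.973ms @ 22/3 + 270.27ms (2/3)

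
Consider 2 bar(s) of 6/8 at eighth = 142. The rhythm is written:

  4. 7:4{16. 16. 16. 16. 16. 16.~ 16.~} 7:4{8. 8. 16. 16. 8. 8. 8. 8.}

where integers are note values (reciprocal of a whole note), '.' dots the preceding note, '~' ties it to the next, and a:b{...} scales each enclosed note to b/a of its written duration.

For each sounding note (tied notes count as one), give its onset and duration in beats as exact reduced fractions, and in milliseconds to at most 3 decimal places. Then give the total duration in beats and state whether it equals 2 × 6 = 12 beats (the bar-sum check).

1) 0.0ms=0b +1267.606ms=3b
2) 1267.606ms=3b +181.087ms=3/7b
3) 1448.692ms=24/7b +181.087ms=3/7b
4) 1629.779ms=27/7b +181.087ms=3/7b
5) 1810.865ms=30/7b +181.087ms=3/7b
6) 1991.952ms=33/7b +181.087ms=3/7b
7) 2173.038ms=36/7b +724.346ms=12/7b
8) 2897.384ms=48/7b +362.173ms=6/7b
9) 3259.557ms=54/7b +181.087ms=3/7b
10) 3440.644ms=57/7b +181.087ms=3/7b
11) 3621.73ms=60/7b +362.173ms=6/7b
12) 3983.903ms=66/7b +362.173ms=6/7b
13) 4346.076ms=72/7b +362.173ms=6/7b
14) 4708.249ms=78/7b +362.173ms=6/7b
Σ=12b of 12 (142bpm 6/8) — PASS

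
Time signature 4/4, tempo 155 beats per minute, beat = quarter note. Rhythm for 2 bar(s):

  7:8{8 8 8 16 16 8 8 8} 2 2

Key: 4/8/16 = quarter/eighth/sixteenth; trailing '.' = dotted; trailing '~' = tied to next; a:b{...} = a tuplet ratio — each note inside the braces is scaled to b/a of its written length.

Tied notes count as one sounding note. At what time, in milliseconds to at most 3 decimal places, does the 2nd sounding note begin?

1. 0.0ms @ 0 + 221.198ms (4/7)
2. 221.198ms @ 4/7 + 221.198ms (4/7)
3. 442.396ms @ 8/7 + 221.198ms (4/7)
4. 663.594ms @ 12/7 + 110.599ms (2/7)
5. 774.194ms @ 2 + 110.599ms (2/7)
6. 884.793ms @ 16/7 + 221.198ms (4/7)
7. 1105.991ms @ 20/7 + 221.198ms (4/7)
8. 1327.189ms @ 24/7 + 221.198ms (4/7)
9. 1548.387ms @ 4 + 774.194ms (2)
10. 2322.581ms @ 6 + 774.194ms (2)

note 2 onset = 4/7b = 221.198ms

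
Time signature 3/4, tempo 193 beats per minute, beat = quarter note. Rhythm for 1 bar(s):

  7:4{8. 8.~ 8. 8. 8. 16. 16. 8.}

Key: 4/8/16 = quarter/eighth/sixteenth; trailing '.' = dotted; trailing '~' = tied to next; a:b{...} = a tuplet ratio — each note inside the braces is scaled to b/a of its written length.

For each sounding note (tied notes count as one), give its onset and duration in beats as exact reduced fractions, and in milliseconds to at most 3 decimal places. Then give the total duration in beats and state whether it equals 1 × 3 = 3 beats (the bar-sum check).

1) 0.0ms=0b +133.235ms=3/7b
2) 133.235ms=3/7b +266.469ms=6/7b
3) 399.704ms=9/7b +133.235ms=3/7b
4) 532.939ms=12/7b +133.235ms=3/7b
5) 666.173ms=15/7b +66.617ms=3/14b
6) 732.791ms=33/14b +66.617ms=3/14b
7) 799.408ms=18/7b +133.235ms=3/7b
Σ=3b of 3 (193bpm 3/4) — PASS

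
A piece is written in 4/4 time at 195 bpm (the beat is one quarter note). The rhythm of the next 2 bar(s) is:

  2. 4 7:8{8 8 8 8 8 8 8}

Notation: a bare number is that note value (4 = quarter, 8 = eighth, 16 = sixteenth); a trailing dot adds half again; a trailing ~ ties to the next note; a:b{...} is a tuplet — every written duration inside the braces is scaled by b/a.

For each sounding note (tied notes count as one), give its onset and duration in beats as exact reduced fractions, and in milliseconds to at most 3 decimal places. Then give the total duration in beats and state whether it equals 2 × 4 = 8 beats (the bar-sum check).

1) 0.0ms=0b +923.077ms=3b
2) 923.077ms=3b +307.692ms=1b
3) 1230.769ms=4b +175.824ms=4/7b
4) 1406.593ms=32/7b +175.824ms=4/7b
5) 1582.418ms=36/7b +175.824ms=4/7b
6) 1758.242ms=40/7b +175.824ms=4/7b
7) 1934.066ms=44/7b +175.824ms=4/7b
8) 2109.89ms=48/7b +175.824ms=4/7b
9) 2285.714ms=52/7b +175.824ms=4/7b
Σ=8b of 8 (195bpm 4/4) — PASS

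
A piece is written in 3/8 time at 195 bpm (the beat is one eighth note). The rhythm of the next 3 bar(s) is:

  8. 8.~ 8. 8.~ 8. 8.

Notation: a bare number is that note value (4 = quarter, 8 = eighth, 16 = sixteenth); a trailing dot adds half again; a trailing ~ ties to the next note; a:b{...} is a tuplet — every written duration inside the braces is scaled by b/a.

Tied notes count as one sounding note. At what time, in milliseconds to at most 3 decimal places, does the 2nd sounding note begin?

1. 0.0ms @ 0 + 461.538ms (3/2)
2. 461.538ms @ 3/2 + 923.077ms (3)
3. 1384.615ms @ 9/2 + 923.077ms (3)
4. 2307.692ms @ 15/2 + 461.538ms (3/2)

note 2 onset = 3/2b = 461.538ms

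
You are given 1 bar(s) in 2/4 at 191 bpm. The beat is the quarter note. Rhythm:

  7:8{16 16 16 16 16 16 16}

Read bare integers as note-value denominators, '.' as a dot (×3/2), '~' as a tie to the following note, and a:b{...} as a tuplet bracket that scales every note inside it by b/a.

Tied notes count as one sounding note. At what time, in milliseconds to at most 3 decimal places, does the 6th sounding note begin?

note 6 onset = 10/7b = 448.766ms

1. 0.0ms @ 0 + 89.753ms (2/7)
2. 89.753ms @ 2/7 + 89.753ms (2/7)
3. 179.506ms @ 4/7 + 89.753ms (2/7)
4. 269.26ms @ 6/7 + 89.753ms (2/7)
5. 359.013ms @ 8/7 + 89.753ms (2/7)
6. 448.766ms @ 10/7 + 89.753ms (2/7)
7. 538.519ms @ 12/7 + 89.753ms (2/7)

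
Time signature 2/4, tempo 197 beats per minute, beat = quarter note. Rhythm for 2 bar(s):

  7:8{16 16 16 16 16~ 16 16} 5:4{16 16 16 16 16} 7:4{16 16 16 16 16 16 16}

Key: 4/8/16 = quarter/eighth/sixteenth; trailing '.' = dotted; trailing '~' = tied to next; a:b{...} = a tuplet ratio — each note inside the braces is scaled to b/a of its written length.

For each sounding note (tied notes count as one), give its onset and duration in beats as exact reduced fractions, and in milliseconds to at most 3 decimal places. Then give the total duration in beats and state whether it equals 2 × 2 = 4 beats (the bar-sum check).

1) 0.0ms=0b +87.02ms=2/7b
2) 87.02ms=2/7b +87.02ms=2/7b
3) 174.039ms=4/7b +87.02ms=2/7b
4) 261.059ms=6/7b +87.02ms=2/7b
5) 348.078ms=8/7b +174.039ms=4/7b
6) 522.117ms=12/7b +87.02ms=2/7b
7) 609.137ms=2b +60.914ms=1/5b
8) 670.051ms=11/5b +60.914ms=1/5b
9) 730.964ms=12/5b +60.914ms=1/5b
10) 791.878ms=13/5b +60.914ms=1/5b
11) 852.792ms=14/5b +60.914ms=1/5b
12) 913.706ms=3b +43.51ms=1/7b
13) 957.215ms=22/7b +43.51ms=1/7b
14) 1000.725ms=23/7b +43.51ms=1/7b
15) 1044.235ms=24/7b +43.51ms=1/7b
16) 1087.745ms=25/7b +43.51ms=1/7b
17) 1131.255ms=26/7b +43.51ms=1/7b
18) 1174.764ms=27/7b +43.51ms=1/7b
Σ=4b of 4 (197bpm 2/4) — PASS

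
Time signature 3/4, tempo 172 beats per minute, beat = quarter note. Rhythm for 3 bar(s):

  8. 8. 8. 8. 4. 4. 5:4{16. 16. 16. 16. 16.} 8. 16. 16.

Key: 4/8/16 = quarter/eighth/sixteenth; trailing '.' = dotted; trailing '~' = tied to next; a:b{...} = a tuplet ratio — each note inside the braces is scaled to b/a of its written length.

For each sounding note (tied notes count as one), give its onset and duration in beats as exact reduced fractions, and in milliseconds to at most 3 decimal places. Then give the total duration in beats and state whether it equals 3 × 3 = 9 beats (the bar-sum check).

1) 0.0ms=0b +261.628ms=3/4b
2) 261.628ms=3/4b +261.628ms=3/4b
3) 523.256ms=3/2b +261.628ms=3/4b
4) 784.884ms=9/4b +261.628ms=3/4b
5) 1046.512ms=3b +523.256ms=3/2b
6) 1569.767ms=9/2b +523.256ms=3/2b
7) 2093.023ms=6b +104.651ms=3/10b
8) 2197.674ms=63/10b +104.651ms=3/10b
9) 2302.326ms=33/5b +104.651ms=3/10b
10) 2406.977ms=69/10b +104.651ms=3/10b
11) 2511.628ms=36/5b +104.651ms=3/10b
12) 2616.279ms=15/2b +261.628ms=3/4b
13) 2877.907ms=33/4b +130.814ms=3/8b
14) 3008.721ms=69/8b +130.814ms=3/8b
Σ=9b of 9 (172bpm 3/4) — PASS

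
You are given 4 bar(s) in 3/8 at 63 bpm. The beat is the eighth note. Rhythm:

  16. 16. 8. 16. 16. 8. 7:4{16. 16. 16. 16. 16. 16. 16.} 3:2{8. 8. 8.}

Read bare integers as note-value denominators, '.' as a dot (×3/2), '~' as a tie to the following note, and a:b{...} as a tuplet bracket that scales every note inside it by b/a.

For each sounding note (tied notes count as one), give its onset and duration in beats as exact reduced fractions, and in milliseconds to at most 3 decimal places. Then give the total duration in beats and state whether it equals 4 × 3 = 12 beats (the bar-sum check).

1) 0.0ms=0b +714.286ms=3/4b
2) 714.286ms=3/4b +714.286ms=3/4b
3) 1428.571ms=3/2b +1428.571ms=3/2b
4) 2857.143ms=3b +714.286ms=3/4b
5) 3571.429ms=15/4b +714.286ms=3/4b
6) 4285.714ms=9/2b +1428.571ms=3/2b
7) 5714.286ms=6b +408.163ms=3/7b
8) 6122.449ms=45/7b +408.163ms=3/7b
9) 6530.612ms=48/7b +408.163ms=3/7b
10) 6938.776ms=51/7b +408.163ms=3/7b
11) 7346.939ms=54/7b +408.163ms=3/7b
12) 7755.102ms=57/7b +408.163ms=3/7b
13) 8163.265ms=60/7b +408.163ms=3/7b
14) 8571.429ms=9b +952.381ms=1b
15) 9523.81ms=10b +952.381ms=1b
16) 10476.19ms=11b +952.381ms=1b
Σ=12b of 12 (63bpm 3/8) — PASS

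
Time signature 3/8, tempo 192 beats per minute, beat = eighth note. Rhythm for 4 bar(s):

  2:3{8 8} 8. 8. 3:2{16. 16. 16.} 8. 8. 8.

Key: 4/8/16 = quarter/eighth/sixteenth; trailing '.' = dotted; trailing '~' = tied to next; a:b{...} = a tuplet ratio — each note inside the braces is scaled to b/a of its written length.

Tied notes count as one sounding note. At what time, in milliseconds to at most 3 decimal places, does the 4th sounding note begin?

note 4 onset = 9/2b = 1406.25ms

1. 0.0ms @ 0 + 468.75ms (3/2)
2. 468.75ms @ 3/2 + 468.75ms (3/2)
3. 937.5ms @ 3 + 468.75ms (3/2)
4. 1406.25ms @ 9/2 + 468.75ms (3/2)
5. 1875.0ms @ 6 + 156.25ms (1/2)
6. 2031.25ms @ 13/2 + 156.25ms (1/2)
7. 2187.5ms @ 7 + 156.25ms (1/2)
8. 2343.75ms @ 15/2 + 468.75ms (3/2)
9. 2812.5ms @ 9 + 468.75ms (3/2)
10. 3281.25ms @ 21/2 + 468.75ms (3/2)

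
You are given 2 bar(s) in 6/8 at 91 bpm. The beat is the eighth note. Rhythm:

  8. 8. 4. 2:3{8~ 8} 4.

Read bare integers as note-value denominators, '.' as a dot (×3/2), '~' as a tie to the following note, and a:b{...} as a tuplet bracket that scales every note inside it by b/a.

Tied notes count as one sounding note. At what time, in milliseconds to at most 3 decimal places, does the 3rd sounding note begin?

note 3 onset = 3b = 1978.022ms

1. 0.0ms @ 0 + 989.011ms (3/2)
2. 989.011ms @ 3/2 + 989.011ms (3/2)
3. 1978.022ms @ 3 + 1978.022ms (3)
4. 3956.044ms @ 6 + 1978.022ms (3)
5. 5934.066ms @ 9 + 1978.022ms (3)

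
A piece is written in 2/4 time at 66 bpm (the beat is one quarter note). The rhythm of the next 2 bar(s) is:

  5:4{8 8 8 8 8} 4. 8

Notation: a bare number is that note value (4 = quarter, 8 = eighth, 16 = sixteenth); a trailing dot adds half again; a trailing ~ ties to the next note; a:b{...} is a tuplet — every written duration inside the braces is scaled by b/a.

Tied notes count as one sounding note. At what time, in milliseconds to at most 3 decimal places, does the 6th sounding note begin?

1. 0.0ms @ 0 + 363.636ms (2/5)
2. 363.636ms @ 2/5 + 363.636ms (2/5)
3. 727.273ms @ 4/5 + 363.636ms (2/5)
4. 1090.909ms @ 6/5 + 363.636ms (2/5)
5. 1454.545ms @ 8/5 + 363.636ms (2/5)
6. 1818.182ms @ 2 + 1363.636ms (3/2)
7. 3181.818ms @ 7/2 + 454.545ms (1/2)

note 6 onset = 2b = 1818.182ms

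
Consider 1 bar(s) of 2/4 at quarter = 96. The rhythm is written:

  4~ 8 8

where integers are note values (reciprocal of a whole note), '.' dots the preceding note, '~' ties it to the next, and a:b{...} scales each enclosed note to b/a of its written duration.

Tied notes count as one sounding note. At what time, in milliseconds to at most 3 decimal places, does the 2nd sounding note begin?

note 2 onset = 3/2b = 937.5ms

1. 0.0ms @ 0 + 937.5ms (3/2)
2. 937.5ms @ 3/2 + 312.5ms (1/2)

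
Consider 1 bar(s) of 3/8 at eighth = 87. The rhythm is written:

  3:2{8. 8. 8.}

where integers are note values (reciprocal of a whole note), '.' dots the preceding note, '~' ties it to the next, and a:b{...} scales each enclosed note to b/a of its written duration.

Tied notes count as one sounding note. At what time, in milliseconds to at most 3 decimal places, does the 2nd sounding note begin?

note 2 onset = 1b = 689.655ms

1. 0.0ms @ 0 + 689.655ms (1)
2. 689.655ms @ 1 + 689.655ms (1)
3. 1379.31ms @ 2 + 689.655ms (1)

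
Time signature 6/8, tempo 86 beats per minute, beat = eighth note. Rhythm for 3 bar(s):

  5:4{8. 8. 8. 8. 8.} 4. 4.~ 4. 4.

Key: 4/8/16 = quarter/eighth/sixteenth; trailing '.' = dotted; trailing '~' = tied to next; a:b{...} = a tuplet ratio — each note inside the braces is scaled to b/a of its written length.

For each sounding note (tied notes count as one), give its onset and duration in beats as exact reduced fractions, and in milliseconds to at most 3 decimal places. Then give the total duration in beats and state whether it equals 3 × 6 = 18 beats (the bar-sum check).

1) 0.0ms=0b +837.209ms=6/5b
2) 837.209ms=6/5b +837.209ms=6/5b
3) 1674.419ms=12/5b +837.209ms=6/5b
4) 2511.628ms=18/5b +837.209ms=6/5b
5) 3348.837ms=24/5b +837.209ms=6/5b
6) 4186.047ms=6b +2093.023ms=3b
7) 6279.07ms=9b +4186.047ms=6b
8) 10465.116ms=15b +2093.023ms=3b
Σ=18b of 18 (86bpm 6/8) — PASS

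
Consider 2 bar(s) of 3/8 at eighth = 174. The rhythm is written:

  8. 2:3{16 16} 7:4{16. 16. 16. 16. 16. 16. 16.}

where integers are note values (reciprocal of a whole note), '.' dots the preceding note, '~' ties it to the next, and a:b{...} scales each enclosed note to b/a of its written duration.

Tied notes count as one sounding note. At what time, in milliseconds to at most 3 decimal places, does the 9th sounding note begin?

note 9 onset = 36/7b = 1773.399ms

1. 0.0ms @ 0 + 517.241ms (3/2)
2. 517.241ms @ 3/2 + 258.621ms (3/4)
3. 775.862ms @ 9/4 + 258.621ms (3/4)
4. 1034.483ms @ 3 + 147.783ms (3/7)
5. 1182.266ms @ 24/7 + 147.783ms (3/7)
6. 1330.049ms @ 27/7 + 147.783ms (3/7)
7. 1477.833ms @ 30/7 + 147.783ms (3/7)
8. 1625.616ms @ 33/7 + 147.783ms (3/7)
9. 1773.399ms @ 36/7 + 147.783ms (3/7)
10. 1921.182ms @ 39/7 + 147.783ms (3/7)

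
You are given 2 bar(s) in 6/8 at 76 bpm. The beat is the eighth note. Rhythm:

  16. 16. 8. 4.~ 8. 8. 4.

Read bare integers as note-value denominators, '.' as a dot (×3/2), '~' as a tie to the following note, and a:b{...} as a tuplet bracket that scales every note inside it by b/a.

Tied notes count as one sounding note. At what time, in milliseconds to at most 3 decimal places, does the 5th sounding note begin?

note 5 onset = 15/2b = 5921.053ms

1. 0.0ms @ 0 + 592.105ms (3/4)
2. 592.105ms @ 3/4 + 592.105ms (3/4)
3. 1184.211ms @ 3/2 + 1184.211ms (3/2)
4. 2368.421ms @ 3 + 3552.632ms (9/2)
5. 5921.053ms @ 15/2 + 1184.211ms (3/2)
6. 7105.263ms @ 9 + 2368.421ms (3)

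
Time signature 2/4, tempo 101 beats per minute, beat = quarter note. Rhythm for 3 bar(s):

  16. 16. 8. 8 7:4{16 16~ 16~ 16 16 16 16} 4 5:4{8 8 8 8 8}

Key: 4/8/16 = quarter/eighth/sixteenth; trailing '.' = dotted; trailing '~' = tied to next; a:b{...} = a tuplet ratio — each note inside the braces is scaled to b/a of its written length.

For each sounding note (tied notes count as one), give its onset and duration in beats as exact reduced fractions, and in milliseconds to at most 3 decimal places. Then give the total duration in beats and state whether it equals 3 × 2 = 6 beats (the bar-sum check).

1) 0.0ms=0b +222.772ms=3/8b
2) 222.772ms=3/8b +222.772ms=3/8b
3) 445.545ms=3/4b +445.545ms=3/4b
4) 891.089ms=3/2b +297.03ms=1/2b
5) 1188.119ms=2b +84.866ms=1/7b
6) 1272.984ms=15/7b +254.597ms=3/7b
7) 1527.581ms=18/7b +84.866ms=1/7b
8) 1612.447ms=19/7b +84.866ms=1/7b
9) 1697.313ms=20/7b +84.866ms=1/7b
10) 1782.178ms=3b +594.059ms=1b
11) 2376.238ms=4b +237.624ms=2/5b
12) 2613.861ms=22/5b +237.624ms=2/5b
13) 2851.485ms=24/5b +237.624ms=2/5b
14) 3089.109ms=26/5b +237.624ms=2/5b
15) 3326.733ms=28/5b +237.624ms=2/5b
Σ=6b of 6 (101bpm 2/4) — PASS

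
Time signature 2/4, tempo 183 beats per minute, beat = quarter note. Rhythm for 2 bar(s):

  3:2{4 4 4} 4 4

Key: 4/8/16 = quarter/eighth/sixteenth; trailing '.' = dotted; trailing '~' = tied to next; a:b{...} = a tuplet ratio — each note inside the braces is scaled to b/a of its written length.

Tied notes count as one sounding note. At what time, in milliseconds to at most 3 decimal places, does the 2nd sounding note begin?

1. 0.0ms @ 0 + 218.579ms (2/3)
2. 218.579ms @ 2/3 + 218.579ms (2/3)
3. 437.158ms @ 4/3 + 218.579ms (2/3)
4. 655.738ms @ 2 + 327.869ms (1)
5. 983.607ms @ 3 + 327.869ms (1)

note 2 onset = 2/3b = 218.579ms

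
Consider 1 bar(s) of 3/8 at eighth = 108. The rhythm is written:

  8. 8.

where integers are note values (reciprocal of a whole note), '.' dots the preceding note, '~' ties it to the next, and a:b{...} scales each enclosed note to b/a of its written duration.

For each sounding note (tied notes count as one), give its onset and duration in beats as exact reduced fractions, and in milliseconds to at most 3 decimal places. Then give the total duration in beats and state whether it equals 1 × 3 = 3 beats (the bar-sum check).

1) 0.0ms=0b +833.333ms=3/2b
2) 833.333ms=3/2b +833.333ms=3/2b
Σ=3b of 3 (108bpm 3/8) — PASS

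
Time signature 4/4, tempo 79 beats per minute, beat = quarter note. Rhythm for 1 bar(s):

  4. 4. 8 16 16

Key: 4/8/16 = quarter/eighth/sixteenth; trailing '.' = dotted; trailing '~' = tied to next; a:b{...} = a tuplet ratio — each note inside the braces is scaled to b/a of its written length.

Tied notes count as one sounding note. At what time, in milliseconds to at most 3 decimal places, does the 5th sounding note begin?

1. 0.0ms @ 0 + 1139.241ms (3/2)
2. 1139.241ms @ 3/2 + 1139.241ms (3/2)
3. 2278.481ms @ 3 + 379.747ms (1/2)
4. 2658.228ms @ 7/2 + 189.873ms (1/4)
5. 2848.101ms @ 15/4 + 189.873ms (1/4)

note 5 onset = 15/4b = 2848.101ms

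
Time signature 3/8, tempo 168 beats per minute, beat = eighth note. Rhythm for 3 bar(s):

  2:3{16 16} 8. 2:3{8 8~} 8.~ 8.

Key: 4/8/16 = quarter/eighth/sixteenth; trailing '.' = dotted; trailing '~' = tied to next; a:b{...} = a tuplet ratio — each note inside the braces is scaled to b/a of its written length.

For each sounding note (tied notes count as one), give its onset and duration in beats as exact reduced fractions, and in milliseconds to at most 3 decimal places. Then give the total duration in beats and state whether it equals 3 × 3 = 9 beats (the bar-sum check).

1) 0.0ms=0b +267.857ms=3/4b
2) 267.857ms=3/4b +267.857ms=3/4b
3) 535.714ms=3/2b +535.714ms=3/2b
4) 1071.429ms=3b +535.714ms=3/2b
5) 1607.143ms=9/2b +1607.143ms=9/2b
Σ=9b of 9 (168bpm 3/8) — PASS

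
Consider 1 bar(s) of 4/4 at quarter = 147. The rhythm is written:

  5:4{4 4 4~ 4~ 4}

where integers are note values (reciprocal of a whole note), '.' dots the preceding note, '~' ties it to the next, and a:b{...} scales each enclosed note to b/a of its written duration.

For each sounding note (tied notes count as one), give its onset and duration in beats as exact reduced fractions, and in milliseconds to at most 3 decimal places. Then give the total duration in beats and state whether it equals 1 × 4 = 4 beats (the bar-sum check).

1) 0.0ms=0b +326.531ms=4/5b
2) 326.531ms=4/5b +326.531ms=4/5b
3) 653.061ms=8/5b +979.592ms=12/5b
Σ=4b of 4 (147bpm 4/4) — PASS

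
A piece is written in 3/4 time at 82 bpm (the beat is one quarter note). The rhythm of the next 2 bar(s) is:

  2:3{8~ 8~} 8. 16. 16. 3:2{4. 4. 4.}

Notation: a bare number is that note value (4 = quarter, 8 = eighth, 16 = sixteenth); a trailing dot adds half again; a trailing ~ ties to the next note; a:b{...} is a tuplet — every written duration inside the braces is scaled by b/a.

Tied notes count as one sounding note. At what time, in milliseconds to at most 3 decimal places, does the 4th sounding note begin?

1. 0.0ms @ 0 + 1646.341ms (9/4)
2. 1646.341ms @ 9/4 + 274.39ms (3/8)
3. 1920.732ms @ 21/8 + 274.39ms (3/8)
4. 2195.122ms @ 3 + 731.707ms (1)
5. 2926.829ms @ 4 + 731.707ms (1)
6. 3658.537ms @ 5 + 731.707ms (1)

note 4 onset = 3b = 2195.122ms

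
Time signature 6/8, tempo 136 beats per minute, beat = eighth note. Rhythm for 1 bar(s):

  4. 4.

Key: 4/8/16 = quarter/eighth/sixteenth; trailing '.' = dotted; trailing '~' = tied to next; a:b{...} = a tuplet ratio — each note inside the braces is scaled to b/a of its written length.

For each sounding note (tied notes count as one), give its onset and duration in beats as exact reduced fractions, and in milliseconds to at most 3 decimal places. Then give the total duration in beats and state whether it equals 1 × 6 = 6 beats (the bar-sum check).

1) 0.0ms=0b +1323.529ms=3b
2) 1323.529ms=3b +1323.529ms=3b
Σ=6b of 6 (136bpm 6/8) — PASS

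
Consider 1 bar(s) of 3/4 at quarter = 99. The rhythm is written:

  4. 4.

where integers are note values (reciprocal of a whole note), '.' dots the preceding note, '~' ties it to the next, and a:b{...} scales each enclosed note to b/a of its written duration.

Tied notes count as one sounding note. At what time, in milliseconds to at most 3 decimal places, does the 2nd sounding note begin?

note 2 onset = 3/2b = 909.091ms

1. 0.0ms @ 0 + 909.091ms (3/2)
2. 909.091ms @ 3/2 + 909.091ms (3/2)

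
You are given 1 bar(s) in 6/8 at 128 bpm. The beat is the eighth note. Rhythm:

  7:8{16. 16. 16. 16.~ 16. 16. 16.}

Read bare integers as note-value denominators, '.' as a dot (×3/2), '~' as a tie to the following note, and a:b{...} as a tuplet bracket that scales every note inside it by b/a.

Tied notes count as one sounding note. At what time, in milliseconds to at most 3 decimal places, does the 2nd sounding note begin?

1. 0.0ms @ 0 + 401.786ms (6/7)
2. 401.786ms @ 6/7 + 401.786ms (6/7)
3. 803.571ms @ 12/7 + 401.786ms (6/7)
4. 1205.357ms @ 18/7 + 803.571ms (12/7)
5. 2008.929ms @ 30/7 + 401.786ms (6/7)
6. 2410.714ms @ 36/7 + 401.786ms (6/7)

note 2 onset = 6/7b = 401.786ms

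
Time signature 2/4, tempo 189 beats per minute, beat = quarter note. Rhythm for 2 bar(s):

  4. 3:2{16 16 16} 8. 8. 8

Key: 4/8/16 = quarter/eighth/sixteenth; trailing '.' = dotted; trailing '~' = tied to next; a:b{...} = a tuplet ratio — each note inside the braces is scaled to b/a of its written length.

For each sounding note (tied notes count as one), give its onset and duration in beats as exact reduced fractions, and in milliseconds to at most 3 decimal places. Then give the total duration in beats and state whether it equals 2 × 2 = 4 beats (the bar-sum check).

1) 0.0ms=0b +476.19ms=3/2b
2) 476.19ms=3/2b +52.91ms=1/6b
3) 529.101ms=5/3b +52.91ms=1/6b
4) 582.011ms=11/6b +52.91ms=1/6b
5) 634.921ms=2b +238.095ms=3/4b
6) 873.016ms=11/4b +238.095ms=3/4b
7) 1111.111ms=7/2b +158.73ms=1/2b
Σ=4b of 4 (189bpm 2/4) — PASS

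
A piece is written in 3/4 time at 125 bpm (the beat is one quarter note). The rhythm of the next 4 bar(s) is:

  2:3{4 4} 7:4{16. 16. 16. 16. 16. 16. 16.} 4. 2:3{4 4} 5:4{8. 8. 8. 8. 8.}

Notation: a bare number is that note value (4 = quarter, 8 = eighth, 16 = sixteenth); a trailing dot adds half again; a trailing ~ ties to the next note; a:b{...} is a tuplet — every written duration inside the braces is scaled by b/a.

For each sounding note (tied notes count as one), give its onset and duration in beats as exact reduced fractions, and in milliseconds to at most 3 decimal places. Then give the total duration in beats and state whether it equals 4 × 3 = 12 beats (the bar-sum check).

1) 0.0ms=0b +720.0ms=3/2b
2) 720.0ms=3/2b +720.0ms=3/2b
3) 1440.0ms=3b +102.857ms=3/14b
4) 1542.857ms=45/14b +102.857ms=3/14b
5) 1645.714ms=24/7b +102.857ms=3/14b
6) 1748.571ms=51/14b +102.857ms=3/14b
7) 1851.429ms=27/7b +102.857ms=3/14b
8) 1954.286ms=57/14b +102.857ms=3/14b
9) 2057.143ms=30/7b +102.857ms=3/14b
10) 2160.0ms=9/2b +720.0ms=3/2b
11) 2880.0ms=6b +720.0ms=3/2b
12) 3600.0ms=15/2b +720.0ms=3/2b
13) 4320.0ms=9b +288.0ms=3/5b
14) 4608.0ms=48/5b +288.0ms=3/5b
15) 4896.0ms=51/5b +288.0ms=3/5b
16) 5184.0ms=54/5b +288.0ms=3/5b
17) 5472.0ms=57/5b +288.0ms=3/5b
Σ=12b of 12 (125bpm 3/4) — PASS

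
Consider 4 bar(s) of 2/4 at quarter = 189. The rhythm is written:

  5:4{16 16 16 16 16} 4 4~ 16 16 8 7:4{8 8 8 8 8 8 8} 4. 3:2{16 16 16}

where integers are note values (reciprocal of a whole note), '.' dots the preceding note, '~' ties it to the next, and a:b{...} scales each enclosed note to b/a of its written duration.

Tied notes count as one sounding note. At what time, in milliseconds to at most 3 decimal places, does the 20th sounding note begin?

note 20 onset = 47/6b = 2486.772ms

1. 0.0ms @ 0 + 63.492ms (1/5)
2. 63.492ms @ 1/5 + 63.492ms (1/5)
3. 126.984ms @ 2/5 + 63.492ms (1/5)
4. 190.476ms @ 3/5 + 63.492ms (1/5)
5. 253.968ms @ 4/5 + 63.492ms (1/5)
6. 317.46ms @ 1 + 317.46ms (1)
7. 634.921ms @ 2 + 396.825ms (5/4)
8. 1031.746ms @ 13/4 + 79.365ms (1/4)
9. 1111.111ms @ 7/2 + 158.73ms (1/2)
10. 1269.841ms @ 4 + 90.703ms (2/7)
11. 1360.544ms @ 30/7 + 90.703ms (2/7)
12. 1451.247ms @ 32/7 + 90.703ms (2/7)
13. 1541.95ms @ 34/7 + 90.703ms (2/7)
14. 1632.653ms @ 36/7 + 90.703ms (2/7)
15. 1723.356ms @ 38/7 + 90.703ms (2/7)
16. 1814.059ms @ 40/7 + 90.703ms (2/7)
17. 1904.762ms @ 6 + 476.19ms (3/2)
18. 2380.952ms @ 15/2 + 52.91ms (1/6)
19. 2433.862ms @ 23/3 + 52.91ms (1/6)
20. 2486.772ms @ 47/6 + 52.91ms (1/6)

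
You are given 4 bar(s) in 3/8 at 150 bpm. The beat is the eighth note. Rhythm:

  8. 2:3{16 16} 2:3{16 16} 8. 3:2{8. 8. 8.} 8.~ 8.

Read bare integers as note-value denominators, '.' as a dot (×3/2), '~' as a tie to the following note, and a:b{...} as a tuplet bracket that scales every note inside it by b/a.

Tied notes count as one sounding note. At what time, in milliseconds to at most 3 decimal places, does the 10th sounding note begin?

note 10 onset = 9b = 3600.0ms

1. 0.0ms @ 0 + 600.0ms (3/2)
2. 600.0ms @ 3/2 + 300.0ms (3/4)
3. 900.0ms @ 9/4 + 300.0ms (3/4)
4. 1200.0ms @ 3 + 300.0ms (3/4)
5. 1500.0ms @ 15/4 + 300.0ms (3/4)
6. 1800.0ms @ 9/2 + 600.0ms (3/2)
7. 2400.0ms @ 6 + 400.0ms (1)
8. 2800.0ms @ 7 + 400.0ms (1)
9. 3200.0ms @ 8 + 400.0ms (1)
10. 3600.0ms @ 9 + 1200.0ms (3)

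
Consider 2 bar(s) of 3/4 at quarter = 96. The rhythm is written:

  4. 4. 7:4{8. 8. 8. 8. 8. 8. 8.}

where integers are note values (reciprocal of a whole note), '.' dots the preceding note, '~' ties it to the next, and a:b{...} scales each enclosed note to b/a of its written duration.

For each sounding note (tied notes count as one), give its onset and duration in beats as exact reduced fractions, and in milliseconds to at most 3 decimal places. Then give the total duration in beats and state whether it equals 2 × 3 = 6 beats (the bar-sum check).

1) 0.0ms=0b +937.5ms=3/2b
2) 937.5ms=3/2b +937.5ms=3/2b
3) 1875.0ms=3b +267.857ms=3/7b
4) 2142.857ms=24/7b +267.857ms=3/7b
5) 2410.714ms=27/7b +267.857ms=3/7b
6) 2678.571ms=30/7b +267.857ms=3/7b
7) 2946.429ms=33/7b +267.857ms=3/7b
8) 3214.286ms=36/7b +267.857ms=3/7b
9) 3482.143ms=39/7b +267.857ms=3/7b
Σ=6b of 6 (96bpm 3/4) — PASS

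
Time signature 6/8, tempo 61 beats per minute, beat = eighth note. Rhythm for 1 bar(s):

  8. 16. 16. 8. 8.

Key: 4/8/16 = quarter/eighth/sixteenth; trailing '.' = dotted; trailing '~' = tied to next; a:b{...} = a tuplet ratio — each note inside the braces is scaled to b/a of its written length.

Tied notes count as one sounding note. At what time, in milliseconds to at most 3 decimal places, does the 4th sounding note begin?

1. 0.0ms @ 0 + 1475.41ms (3/2)
2. 1475.41ms @ 3/2 + 737.705ms (3/4)
3. 2213.115ms @ 9/4 + 737.705ms (3/4)
4. 2950.82ms @ 3 + 1475.41ms (3/2)
5. 4426.23ms @ 9/2 + 1475.41ms (3/2)

note 4 onset = 3b = 2950.82ms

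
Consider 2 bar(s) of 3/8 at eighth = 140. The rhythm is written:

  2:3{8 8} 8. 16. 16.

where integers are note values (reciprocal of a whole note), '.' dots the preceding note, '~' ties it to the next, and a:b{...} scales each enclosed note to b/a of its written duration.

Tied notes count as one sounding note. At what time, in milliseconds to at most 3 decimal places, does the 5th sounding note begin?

1. 0.0ms @ 0 + 642.857ms (3/2)
2. 642.857ms @ 3/2 + 642.857ms (3/2)
3. 1285.714ms @ 3 + 642.857ms (3/2)
4. 1928.571ms @ 9/2 + 321.429ms (3/4)
5. 2250.0ms @ 21/4 + 321.429ms (3/4)

note 5 onset = 21/4b = 2250.0ms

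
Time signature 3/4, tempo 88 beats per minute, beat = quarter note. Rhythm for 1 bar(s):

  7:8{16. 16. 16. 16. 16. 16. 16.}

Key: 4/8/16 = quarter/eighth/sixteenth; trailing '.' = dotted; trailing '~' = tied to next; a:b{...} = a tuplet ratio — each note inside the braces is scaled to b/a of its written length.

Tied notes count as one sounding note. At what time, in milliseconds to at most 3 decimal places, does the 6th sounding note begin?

1. 0.0ms @ 0 + 292.208ms (3/7)
2. 292.208ms @ 3/7 + 292.208ms (3/7)
3. 584.416ms @ 6/7 + 292.208ms (3/7)
4. 876.623ms @ 9/7 + 292.208ms (3/7)
5. 1168.831ms @ 12/7 + 292.208ms (3/7)
6. 1461.039ms @ 15/7 + 292.208ms (3/7)
7. 1753.247ms @ 18/7 + 292.208ms (3/7)

note 6 onset = 15/7b = 1461.039ms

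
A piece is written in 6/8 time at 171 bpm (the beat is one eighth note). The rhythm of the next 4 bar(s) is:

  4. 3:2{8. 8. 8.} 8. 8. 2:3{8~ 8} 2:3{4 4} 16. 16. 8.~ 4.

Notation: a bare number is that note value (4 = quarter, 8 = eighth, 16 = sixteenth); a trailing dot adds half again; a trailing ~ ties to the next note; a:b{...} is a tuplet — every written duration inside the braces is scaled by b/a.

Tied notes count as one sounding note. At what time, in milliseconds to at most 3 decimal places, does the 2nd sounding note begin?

1. 0.0ms @ 0 + 1052.632ms (3)
2. 1052.632ms @ 3 + 350.877ms (1)
3. 1403.509ms @ 4 + 350.877ms (1)
4. 1754.386ms @ 5 + 350.877ms (1)
5. 2105.263ms @ 6 + 526.316ms (3/2)
6. 2631.579ms @ 15/2 + 526.316ms (3/2)
7. 3157.895ms @ 9 + 1052.632ms (3)
8. 4210.526ms @ 12 + 1052.632ms (3)
9. 5263.158ms @ 15 + 1052.632ms (3)
10. 6315.789ms @ 18 + 263.158ms (3/4)
11. 6578.947ms @ 75/4 + 263.158ms (3/4)
12. 6842.105ms @ 39/2 + 1578.947ms (9/2)

note 2 onset = 3b = 1052.632ms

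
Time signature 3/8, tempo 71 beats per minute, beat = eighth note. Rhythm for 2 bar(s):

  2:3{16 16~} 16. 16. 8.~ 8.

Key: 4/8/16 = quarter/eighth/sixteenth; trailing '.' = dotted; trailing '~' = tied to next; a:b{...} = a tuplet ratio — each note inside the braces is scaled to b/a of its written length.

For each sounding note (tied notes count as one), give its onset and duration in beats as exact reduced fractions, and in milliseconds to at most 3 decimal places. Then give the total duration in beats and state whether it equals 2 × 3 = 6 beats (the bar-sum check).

1) 0.0ms=0b +633.803ms=3/4b
2) 633.803ms=3/4b +1267.606ms=3/2b
3) 1901.408ms=9/4b +633.803ms=3/4b
4) 2535.211ms=3b +2535.211ms=3b
Σ=6b of 6 (71bpm 3/8) — PASS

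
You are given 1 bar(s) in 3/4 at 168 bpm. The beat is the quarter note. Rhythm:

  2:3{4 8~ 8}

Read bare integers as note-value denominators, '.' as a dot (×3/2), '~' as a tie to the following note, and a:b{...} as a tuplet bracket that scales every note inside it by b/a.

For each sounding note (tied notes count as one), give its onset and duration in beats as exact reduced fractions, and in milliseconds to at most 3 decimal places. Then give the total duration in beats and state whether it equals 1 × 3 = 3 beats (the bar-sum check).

1) 0.0ms=0b +535.714ms=3/2b
2) 535.714ms=3/2b +535.714ms=3/2b
Σ=3b of 3 (168bpm 3/4) — PASS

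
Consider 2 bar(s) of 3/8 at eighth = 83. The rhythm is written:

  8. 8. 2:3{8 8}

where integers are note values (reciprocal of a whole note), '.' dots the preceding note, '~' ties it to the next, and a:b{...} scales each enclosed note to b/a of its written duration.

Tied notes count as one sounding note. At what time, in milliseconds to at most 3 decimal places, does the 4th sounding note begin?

1. 0.0ms @ 0 + 1084.337ms (3/2)
2. 1084.337ms @ 3/2 + 1084.337ms (3/2)
3. 2168.675ms @ 3 + 1084.337ms (3/2)
4. 3253.012ms @ 9/2 + 1084.337ms (3/2)

note 4 onset = 9/2b = 3253.012ms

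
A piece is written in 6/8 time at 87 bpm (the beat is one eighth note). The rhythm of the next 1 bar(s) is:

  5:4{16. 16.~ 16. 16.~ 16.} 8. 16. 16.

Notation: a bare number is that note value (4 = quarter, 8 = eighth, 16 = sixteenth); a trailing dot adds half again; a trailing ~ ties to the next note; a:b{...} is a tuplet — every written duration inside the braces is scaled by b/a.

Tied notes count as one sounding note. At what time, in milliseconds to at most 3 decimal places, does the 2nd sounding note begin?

note 2 onset = 3/5b = 413.793ms

1. 0.0ms @ 0 + 413.793ms (3/5)
2. 413.793ms @ 3/5 + 827.586ms (6/5)
3. 1241.379ms @ 9/5 + 827.586ms (6/5)
4. 2068.966ms @ 3 + 1034.483ms (3/2)
5. 3103.448ms @ 9/2 + 517.241ms (3/4)
6. 3620.69ms @ 21/4 + 517.241ms (3/4)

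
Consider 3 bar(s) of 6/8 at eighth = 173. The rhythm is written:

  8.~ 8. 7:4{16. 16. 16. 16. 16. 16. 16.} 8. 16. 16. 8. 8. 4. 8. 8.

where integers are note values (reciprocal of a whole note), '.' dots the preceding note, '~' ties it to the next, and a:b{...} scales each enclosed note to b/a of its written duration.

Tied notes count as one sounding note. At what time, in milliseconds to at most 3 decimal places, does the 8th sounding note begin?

1. 0.0ms @ 0 + 1040.462ms (3)
2. 1040.462ms @ 3 + 148.637ms (3/7)
3. 1189.1ms @ 24/7 + 148.637ms (3/7)
4. 1337.737ms @ 27/7 + 148.637ms (3/7)
5. 1486.375ms @ 30/7 + 148.637ms (3/7)
6. 1635.012ms @ 33/7 + 148.637ms (3/7)
7. 1783.65ms @ 36/7 + 148.637ms (3/7)
8. 1932.287ms @ 39/7 + 148.637ms (3/7)
9. 2080.925ms @ 6 + 520.231ms (3/2)
10. 2601.156ms @ 15/2 + 260.116ms (3/4)
11. 2861.272ms @ 33/4 + 260.116ms (3/4)
12. 3121.387ms @ 9 + 520.231ms (3/2)
13. 3641.618ms @ 21/2 + 520.231ms (3/2)
14. 4161.85ms @ 12 + 1040.462ms (3)
15. 5202.312ms @ 15 + 520.231ms (3/2)
16. 5722.543ms @ 33/2 + 520.231ms (3/2)

note 8 onset = 39/7b = 1932.287ms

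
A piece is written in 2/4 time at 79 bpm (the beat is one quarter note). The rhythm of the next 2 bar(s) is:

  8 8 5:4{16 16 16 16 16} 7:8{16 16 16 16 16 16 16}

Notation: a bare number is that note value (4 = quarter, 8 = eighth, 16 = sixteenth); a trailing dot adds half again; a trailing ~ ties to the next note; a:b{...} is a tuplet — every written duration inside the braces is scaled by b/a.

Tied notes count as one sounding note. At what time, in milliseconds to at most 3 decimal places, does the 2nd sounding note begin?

1. 0.0ms @ 0 + 379.747ms (1/2)
2. 379.747ms @ 1/2 + 379.747ms (1/2)
3. 759.494ms @ 1 + 151.899ms (1/5)
4. 911.392ms @ 6/5 + 151.899ms (1/5)
5. 1063.291ms @ 7/5 + 151.899ms (1/5)
6. 1215.19ms @ 8/5 + 151.899ms (1/5)
7. 1367.089ms @ 9/5 + 151.899ms (1/5)
8. 1518.987ms @ 2 + 216.998ms (2/7)
9. 1735.986ms @ 16/7 + 216.998ms (2/7)
10. 1952.984ms @ 18/7 + 216.998ms (2/7)
11. 2169.982ms @ 20/7 + 216.998ms (2/7)
12. 2386.98ms @ 22/7 + 216.998ms (2/7)
13. 2603.978ms @ 24/7 + 216.998ms (2/7)
14. 2820.976ms @ 26/7 + 216.998ms (2/7)

note 2 onset = 1/2b = 379.747ms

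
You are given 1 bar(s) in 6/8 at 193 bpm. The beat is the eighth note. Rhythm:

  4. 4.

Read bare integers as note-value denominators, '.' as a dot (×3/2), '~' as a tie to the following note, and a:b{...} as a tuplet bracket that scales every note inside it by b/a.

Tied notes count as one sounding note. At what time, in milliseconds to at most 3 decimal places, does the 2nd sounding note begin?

note 2 onset = 3b = 932.642ms

1. 0.0ms @ 0 + 932.642ms (3)
2. 932.642ms @ 3 + 932.642ms (3)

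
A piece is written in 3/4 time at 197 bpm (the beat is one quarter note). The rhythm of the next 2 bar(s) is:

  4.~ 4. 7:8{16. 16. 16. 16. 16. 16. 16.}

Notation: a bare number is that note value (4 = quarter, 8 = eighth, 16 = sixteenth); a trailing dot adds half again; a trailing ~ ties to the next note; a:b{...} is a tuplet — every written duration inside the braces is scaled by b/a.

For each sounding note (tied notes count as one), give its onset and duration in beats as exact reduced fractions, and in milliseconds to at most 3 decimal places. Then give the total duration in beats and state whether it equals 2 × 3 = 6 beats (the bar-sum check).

1) 0.0ms=0b +913.706ms=3b
2) 913.706ms=3b +130.529ms=3/7b
3) 1044.235ms=24/7b +130.529ms=3/7b
4) 1174.764ms=27/7b +130.529ms=3/7b
5) 1305.294ms=30/7b +130.529ms=3/7b
6) 1435.823ms=33/7b +130.529ms=3/7b
7) 1566.352ms=36/7b +130.529ms=3/7b
8) 1696.882ms=39/7b +130.529ms=3/7b
Σ=6b of 6 (197bpm 3/4) — PASS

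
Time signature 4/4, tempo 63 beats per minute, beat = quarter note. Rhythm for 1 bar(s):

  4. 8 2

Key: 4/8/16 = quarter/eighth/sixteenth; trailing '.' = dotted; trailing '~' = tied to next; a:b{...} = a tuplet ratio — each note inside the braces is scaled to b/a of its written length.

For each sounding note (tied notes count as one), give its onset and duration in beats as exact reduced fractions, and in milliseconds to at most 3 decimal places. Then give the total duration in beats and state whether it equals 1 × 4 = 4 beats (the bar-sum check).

1) 0.0ms=0b +1428.571ms=3/2b
2) 1428.571ms=3/2b +476.19ms=1/2b
3) 1904.762ms=2b +1904.762ms=2b
Σ=4b of 4 (63bpm 4/4) — PASS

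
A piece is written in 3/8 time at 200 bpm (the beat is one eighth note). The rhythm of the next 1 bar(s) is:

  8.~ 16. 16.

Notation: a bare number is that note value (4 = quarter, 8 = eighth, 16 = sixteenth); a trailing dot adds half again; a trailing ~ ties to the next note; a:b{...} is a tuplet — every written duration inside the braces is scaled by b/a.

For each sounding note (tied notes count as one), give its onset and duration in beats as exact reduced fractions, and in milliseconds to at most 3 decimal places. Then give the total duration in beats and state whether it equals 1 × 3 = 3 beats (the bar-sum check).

1) 0.0ms=0b +675.0ms=9/4b
2) 675.0ms=9/4b +225.0ms=3/4b
Σ=3b of 3 (200bpm 3/8) — PASS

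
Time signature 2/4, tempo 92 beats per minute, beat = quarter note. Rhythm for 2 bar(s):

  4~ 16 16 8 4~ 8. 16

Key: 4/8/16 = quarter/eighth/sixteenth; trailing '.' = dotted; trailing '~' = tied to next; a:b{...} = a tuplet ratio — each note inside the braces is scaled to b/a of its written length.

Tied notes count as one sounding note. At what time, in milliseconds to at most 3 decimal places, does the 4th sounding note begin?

1. 0.0ms @ 0 + 815.217ms (5/4)
2. 815.217ms @ 5/4 + 163.043ms (1/4)
3. 978.261ms @ 3/2 + 326.087ms (1/2)
4. 1304.348ms @ 2 + 1141.304ms (7/4)
5. 2445.652ms @ 15/4 + 163.043ms (1/4)

note 4 onset = 2b = 1304.348ms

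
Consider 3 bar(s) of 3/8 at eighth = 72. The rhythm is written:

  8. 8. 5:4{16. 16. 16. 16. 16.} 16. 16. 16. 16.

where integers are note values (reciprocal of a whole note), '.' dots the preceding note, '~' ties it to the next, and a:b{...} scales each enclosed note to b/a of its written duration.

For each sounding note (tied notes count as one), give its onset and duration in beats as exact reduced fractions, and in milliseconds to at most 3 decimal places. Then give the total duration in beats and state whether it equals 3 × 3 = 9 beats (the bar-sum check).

1) 0.0ms=0b +1250.0ms=3/2b
2) 1250.0ms=3/2b +1250.0ms=3/2b
3) 2500.0ms=3b +500.0ms=3/5b
4) 3000.0ms=18/5b +500.0ms=3/5b
5) 3500.0ms=21/5b +500.0ms=3/5b
6) 4000.0ms=24/5b +500.0ms=3/5b
7) 4500.0ms=27/5b +500.0ms=3/5b
8) 5000.0ms=6b +625.0ms=3/4b
9) 5625.0ms=27/4b +625.0ms=3/4b
10) 6250.0ms=15/2b +625.0ms=3/4b
11) 6875.0ms=33/4b +625.0ms=3/4b
Σ=9b of 9 (72bpm 3/8) — PASS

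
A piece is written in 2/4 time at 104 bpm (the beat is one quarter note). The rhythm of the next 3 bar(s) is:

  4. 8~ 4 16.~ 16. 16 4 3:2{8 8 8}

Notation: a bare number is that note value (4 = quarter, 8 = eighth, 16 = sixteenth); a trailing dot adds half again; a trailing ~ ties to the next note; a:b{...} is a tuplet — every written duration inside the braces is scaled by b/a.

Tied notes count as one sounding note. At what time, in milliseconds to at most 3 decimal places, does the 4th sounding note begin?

note 4 onset = 15/4b = 2163.462ms

1. 0.0ms @ 0 + 865.385ms (3/2)
2. 865.385ms @ 3/2 + 865.385ms (3/2)
3. 1730.769ms @ 3 + 432.692ms (3/4)
4. 2163.462ms @ 15/4 + 144.231ms (1/4)
5. 2307.692ms @ 4 + 576.923ms (1)
6. 2884.615ms @ 5 + 192.308ms (1/3)
7. 3076.923ms @ 16/3 + 192.308ms (1/3)
8. 3269.231ms @ 17/3 + 192.308ms (1/3)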